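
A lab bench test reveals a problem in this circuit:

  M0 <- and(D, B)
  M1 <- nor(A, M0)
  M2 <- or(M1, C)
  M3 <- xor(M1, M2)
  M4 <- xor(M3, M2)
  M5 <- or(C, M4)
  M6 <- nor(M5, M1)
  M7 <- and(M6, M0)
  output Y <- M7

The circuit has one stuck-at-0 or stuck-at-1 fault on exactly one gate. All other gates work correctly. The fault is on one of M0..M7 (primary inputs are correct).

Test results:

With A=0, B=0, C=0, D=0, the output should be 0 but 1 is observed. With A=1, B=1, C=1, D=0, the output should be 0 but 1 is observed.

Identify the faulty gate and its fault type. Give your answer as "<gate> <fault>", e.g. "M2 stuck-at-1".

M7 stuck-at-1

Fault-free values for test 1 (A=0, B=0, C=0, D=0): M0=0, M1=1, M2=1, M3=0, M4=1, M5=1, M6=0, M7=0, giving Y=0. Observed 1.
Test 1: faults giving observed 1 are {M0 stuck-at-1, M7 stuck-at-1}.
Test 2 (A=1, B=1, C=1, D=0): fault-free M0=0, M1=0, M2=1, M3=1, M4=0, M5=1, M6=0, M7=0 → 0; observed 1. Eliminates M0 stuck-at-1.
Only M7 stuck-at-1 is consistent with every test.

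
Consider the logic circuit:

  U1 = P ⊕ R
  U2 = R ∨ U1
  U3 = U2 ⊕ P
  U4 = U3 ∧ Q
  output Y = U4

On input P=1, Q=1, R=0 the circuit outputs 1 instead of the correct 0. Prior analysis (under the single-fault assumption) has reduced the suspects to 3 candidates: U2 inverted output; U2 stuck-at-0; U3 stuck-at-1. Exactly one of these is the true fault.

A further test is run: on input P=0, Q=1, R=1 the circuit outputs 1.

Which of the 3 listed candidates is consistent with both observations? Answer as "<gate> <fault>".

Evaluate each candidate on input P=0, Q=1, R=1:
  U2 inverted output: U1=1, U2=0 [inverted output], U3=0, U4=0 → 0 — eliminated
  U2 stuck-at-0: U1=1, U2=0 [stuck-at-0], U3=0, U4=0 → 0 — eliminated
  U3 stuck-at-1: U1=1, U2=1, U3=1 [stuck-at-1], U4=1 → 1 — matches
Only U3 stuck-at-1 reproduces the observed 1.

U3 stuck-at-1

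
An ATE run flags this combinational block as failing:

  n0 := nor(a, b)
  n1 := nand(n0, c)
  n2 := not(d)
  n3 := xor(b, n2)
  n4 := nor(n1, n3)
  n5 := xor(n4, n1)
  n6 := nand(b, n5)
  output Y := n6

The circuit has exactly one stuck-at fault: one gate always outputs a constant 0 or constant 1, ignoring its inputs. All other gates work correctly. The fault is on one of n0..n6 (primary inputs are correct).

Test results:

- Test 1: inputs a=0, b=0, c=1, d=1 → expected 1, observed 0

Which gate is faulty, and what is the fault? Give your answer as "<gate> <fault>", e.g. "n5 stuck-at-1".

n6 stuck-at-0

Fault-free values for test 1 (a=0, b=0, c=1, d=1): n0=1, n1=0, n2=0, n3=0, n4=1, n5=1, n6=1, giving Y=1. Observed 0.
Test 1: faults giving observed 0 are {n6 stuck-at-0}.
Only n6 stuck-at-0 is consistent with every test.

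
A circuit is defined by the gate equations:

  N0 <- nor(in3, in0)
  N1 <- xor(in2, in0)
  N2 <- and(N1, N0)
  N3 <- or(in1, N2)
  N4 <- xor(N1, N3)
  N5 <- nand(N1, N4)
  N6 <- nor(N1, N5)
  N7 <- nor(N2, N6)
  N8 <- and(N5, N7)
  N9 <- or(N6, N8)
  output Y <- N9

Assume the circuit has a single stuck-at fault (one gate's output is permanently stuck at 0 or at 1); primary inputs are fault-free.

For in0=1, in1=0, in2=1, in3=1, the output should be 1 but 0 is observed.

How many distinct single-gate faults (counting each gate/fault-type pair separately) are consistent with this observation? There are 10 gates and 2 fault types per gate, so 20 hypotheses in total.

5

Fault-free: N0=0, N1=0, N2=0, N3=0, N4=0, N5=1, N6=0, N7=1, N8=1, N9=1 → 1. Observed 0.
  N0: none of the 2 fault types match ✗
  N1: stuck-at-1 ✓; others ✗
  N2: stuck-at-1 ✓; others ✗
  N3: none of the 2 fault types match ✗
  N4: none of the 2 fault types match ✗
  N5: none of the 2 fault types match ✗
  N6: none of the 2 fault types match ✗
  N7: stuck-at-0 ✓; others ✗
  N8: stuck-at-0 ✓; others ✗
  N9: stuck-at-0 ✓; others ✗
Consistent faults: {N1 stuck-at-1, N2 stuck-at-1, N7 stuck-at-0, N8 stuck-at-0, N9 stuck-at-0} — 5 in all.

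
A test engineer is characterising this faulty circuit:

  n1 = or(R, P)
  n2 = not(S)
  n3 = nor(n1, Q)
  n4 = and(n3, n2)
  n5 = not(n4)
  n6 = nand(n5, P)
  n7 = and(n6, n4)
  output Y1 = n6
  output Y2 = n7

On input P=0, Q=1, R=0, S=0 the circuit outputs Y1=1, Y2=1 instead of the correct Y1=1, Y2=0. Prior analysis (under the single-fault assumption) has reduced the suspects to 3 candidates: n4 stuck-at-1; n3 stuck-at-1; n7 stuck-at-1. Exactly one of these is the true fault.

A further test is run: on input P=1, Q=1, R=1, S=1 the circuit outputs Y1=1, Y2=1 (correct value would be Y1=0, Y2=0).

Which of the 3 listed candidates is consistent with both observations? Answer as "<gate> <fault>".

n4 stuck-at-1

Evaluate each candidate on input P=1, Q=1, R=1, S=1:
  n4 stuck-at-1: n1=1, n2=0, n3=0, n4=1 [stuck-at-1], n5=0, n6=1, n7=1 → Y1=1, Y2=1 — matches
  n3 stuck-at-1: n1=1, n2=0, n3=1 [stuck-at-1], n4=0, n5=1, n6=0, n7=0 → Y1=0, Y2=0 — eliminated
  n7 stuck-at-1: n1=1, n2=0, n3=0, n4=0, n5=1, n6=0, n7=1 [stuck-at-1] → Y1=0, Y2=1 — eliminated
Only n4 stuck-at-1 reproduces the observed Y1=1, Y2=1.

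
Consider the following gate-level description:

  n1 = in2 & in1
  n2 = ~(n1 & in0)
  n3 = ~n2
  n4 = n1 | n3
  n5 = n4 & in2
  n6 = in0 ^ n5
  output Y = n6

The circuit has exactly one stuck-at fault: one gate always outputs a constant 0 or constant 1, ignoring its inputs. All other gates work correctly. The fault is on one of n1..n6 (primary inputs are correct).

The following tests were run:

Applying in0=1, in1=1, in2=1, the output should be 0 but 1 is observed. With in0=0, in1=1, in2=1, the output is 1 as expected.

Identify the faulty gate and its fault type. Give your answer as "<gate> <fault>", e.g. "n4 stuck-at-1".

Fault-free values for test 1 (in0=1, in1=1, in2=1): n1=1, n2=0, n3=1, n4=1, n5=1, n6=0, giving Y=0. Observed 1.
Test 1: faults giving observed 1 are {n1 stuck-at-0, n4 stuck-at-0, n5 stuck-at-0, n6 stuck-at-1}.
Test 2 (in0=0, in1=1, in2=1): fault-free n1=1, n2=1, n3=0, n4=1, n5=1, n6=1 → 1; observed 1. Eliminates n1 stuck-at-0, n4 stuck-at-0, n5 stuck-at-0.
Only n6 stuck-at-1 is consistent with every test.

n6 stuck-at-1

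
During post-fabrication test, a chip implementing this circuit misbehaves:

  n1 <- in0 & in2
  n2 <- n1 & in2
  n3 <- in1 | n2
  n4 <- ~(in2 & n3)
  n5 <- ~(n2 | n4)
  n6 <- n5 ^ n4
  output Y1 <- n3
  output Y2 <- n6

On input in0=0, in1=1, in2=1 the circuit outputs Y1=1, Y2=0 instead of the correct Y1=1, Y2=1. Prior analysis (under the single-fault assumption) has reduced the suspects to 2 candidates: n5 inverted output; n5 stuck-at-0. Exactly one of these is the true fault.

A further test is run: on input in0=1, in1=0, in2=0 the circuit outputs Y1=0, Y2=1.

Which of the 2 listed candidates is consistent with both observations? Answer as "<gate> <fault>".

n5 stuck-at-0

Evaluate each candidate on input in0=1, in1=0, in2=0:
  n5 inverted output: n1=0, n2=0, n3=0, n4=1, n5=1 [inverted output], n6=0 → Y1=0, Y2=0 — eliminated
  n5 stuck-at-0: n1=0, n2=0, n3=0, n4=1, n5=0 [stuck-at-0], n6=1 → Y1=0, Y2=1 — matches
Only n5 stuck-at-0 reproduces the observed Y1=0, Y2=1.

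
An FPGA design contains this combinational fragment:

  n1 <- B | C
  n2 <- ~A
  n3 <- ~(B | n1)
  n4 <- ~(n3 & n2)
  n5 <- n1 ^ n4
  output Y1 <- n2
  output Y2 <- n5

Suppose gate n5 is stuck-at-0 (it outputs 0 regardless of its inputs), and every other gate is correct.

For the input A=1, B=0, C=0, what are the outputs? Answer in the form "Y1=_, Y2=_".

Propagate with n5 forced: n1=0, n2=0, n3=1, n4=1, n5=0 [stuck-at-0].
So the outputs are Y1=0, Y2=0. (Without the fault they would be Y1=0, Y2=1.)

Y1=0, Y2=0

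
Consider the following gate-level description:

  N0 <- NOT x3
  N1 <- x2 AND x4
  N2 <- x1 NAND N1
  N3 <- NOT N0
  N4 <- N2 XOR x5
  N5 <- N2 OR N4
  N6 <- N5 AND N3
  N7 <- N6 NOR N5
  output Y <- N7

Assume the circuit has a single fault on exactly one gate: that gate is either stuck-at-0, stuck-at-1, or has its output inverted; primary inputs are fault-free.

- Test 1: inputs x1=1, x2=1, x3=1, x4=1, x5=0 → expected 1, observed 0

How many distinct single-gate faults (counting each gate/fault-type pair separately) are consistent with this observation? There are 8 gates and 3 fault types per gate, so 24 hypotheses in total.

12

Fault-free: N0=0, N1=1, N2=0, N3=1, N4=0, N5=0, N6=0, N7=1 → 1. Observed 0.
  N0: none of the 3 fault types match ✗
  N1: stuck-at-0, inverted output ✓; others ✗
  N2: stuck-at-1, inverted output ✓; others ✗
  N3: none of the 3 fault types match ✗
  N4: stuck-at-1, inverted output ✓; others ✗
  N5: stuck-at-1, inverted output ✓; others ✗
  N6: stuck-at-1, inverted output ✓; others ✗
  N7: stuck-at-0, inverted output ✓; others ✗
Consistent faults: {N1 stuck-at-0, N1 inverted output, N2 stuck-at-1, N2 inverted output, N4 stuck-at-1, N4 inverted output, N5 stuck-at-1, N5 inverted output, N6 stuck-at-1, N6 inverted output, N7 stuck-at-0, N7 inverted output} — 12 in all.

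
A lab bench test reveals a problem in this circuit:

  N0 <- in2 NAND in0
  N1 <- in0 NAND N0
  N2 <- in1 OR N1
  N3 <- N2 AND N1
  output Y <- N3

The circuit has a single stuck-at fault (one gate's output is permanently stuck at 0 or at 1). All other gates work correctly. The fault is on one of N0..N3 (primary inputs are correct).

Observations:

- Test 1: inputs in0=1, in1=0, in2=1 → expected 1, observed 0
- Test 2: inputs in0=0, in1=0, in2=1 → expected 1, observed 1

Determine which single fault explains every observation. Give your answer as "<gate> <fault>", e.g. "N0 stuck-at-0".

N0 stuck-at-1

Fault-free values for test 1 (in0=1, in1=0, in2=1): N0=0, N1=1, N2=1, N3=1, giving Y=1. Observed 0.
Test 1: faults giving observed 0 are {N0 stuck-at-1, N1 stuck-at-0, N2 stuck-at-0, N3 stuck-at-0}.
Test 2 (in0=0, in1=0, in2=1): fault-free N0=1, N1=1, N2=1, N3=1 → 1; observed 1. Eliminates N1 stuck-at-0, N2 stuck-at-0, N3 stuck-at-0.
Only N0 stuck-at-1 is consistent with every test.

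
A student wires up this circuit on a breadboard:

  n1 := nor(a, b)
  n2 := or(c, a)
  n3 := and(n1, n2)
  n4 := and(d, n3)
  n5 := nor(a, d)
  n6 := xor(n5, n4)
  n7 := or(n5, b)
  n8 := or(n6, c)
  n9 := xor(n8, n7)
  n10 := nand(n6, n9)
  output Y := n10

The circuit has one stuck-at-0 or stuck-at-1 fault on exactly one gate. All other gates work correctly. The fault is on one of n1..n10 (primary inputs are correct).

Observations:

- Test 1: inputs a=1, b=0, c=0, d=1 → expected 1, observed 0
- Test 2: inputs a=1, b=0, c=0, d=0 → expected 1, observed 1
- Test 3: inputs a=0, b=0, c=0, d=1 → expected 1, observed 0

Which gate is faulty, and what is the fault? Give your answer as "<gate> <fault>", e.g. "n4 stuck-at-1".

n3 stuck-at-1

Fault-free values for test 1 (a=1, b=0, c=0, d=1): n1=0, n2=1, n3=0, n4=0, n5=0, n6=0, n7=0, n8=0, n9=0, n10=1, giving Y=1. Observed 0.
Test 1: faults giving observed 0 are {n1 stuck-at-1, n3 stuck-at-1, n4 stuck-at-1, n6 stuck-at-1, n10 stuck-at-0}.
Test 2 (a=1, b=0, c=0, d=0): fault-free n1=0, n2=1, n3=0, n4=0, n5=0, n6=0, n7=0, n8=0, n9=0, n10=1 → 1; observed 1. Eliminates n4 stuck-at-1, n6 stuck-at-1, n10 stuck-at-0.
Test 3 (a=0, b=0, c=0, d=1): fault-free n1=1, n2=0, n3=0, n4=0, n5=0, n6=0, n7=0, n8=0, n9=0, n10=1 → 1; observed 0. Eliminates n1 stuck-at-1.
Only n3 stuck-at-1 is consistent with every test.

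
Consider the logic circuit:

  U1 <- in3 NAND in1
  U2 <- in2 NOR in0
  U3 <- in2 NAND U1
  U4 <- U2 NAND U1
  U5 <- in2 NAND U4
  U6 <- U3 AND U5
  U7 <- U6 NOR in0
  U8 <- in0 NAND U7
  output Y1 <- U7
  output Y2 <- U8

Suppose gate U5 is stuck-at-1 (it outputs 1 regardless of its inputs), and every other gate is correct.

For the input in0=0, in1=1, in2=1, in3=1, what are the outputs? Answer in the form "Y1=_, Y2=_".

Y1=0, Y2=1

Propagate with U5 forced: U1=0, U2=0, U3=1, U4=1, U5=1 [stuck-at-1], U6=1, U7=0, U8=1.
So the outputs are Y1=0, Y2=1. (Without the fault they would be Y1=1, Y2=1.)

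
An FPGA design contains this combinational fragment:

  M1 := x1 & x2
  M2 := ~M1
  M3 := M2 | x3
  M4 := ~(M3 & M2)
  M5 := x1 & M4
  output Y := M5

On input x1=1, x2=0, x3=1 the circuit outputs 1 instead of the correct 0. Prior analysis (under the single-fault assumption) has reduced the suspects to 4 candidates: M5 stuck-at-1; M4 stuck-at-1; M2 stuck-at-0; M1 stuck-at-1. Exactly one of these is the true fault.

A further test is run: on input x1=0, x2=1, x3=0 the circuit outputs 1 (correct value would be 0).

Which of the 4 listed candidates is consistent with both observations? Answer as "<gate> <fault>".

M5 stuck-at-1

Evaluate each candidate on input x1=0, x2=1, x3=0:
  M5 stuck-at-1: M1=0, M2=1, M3=1, M4=0, M5=1 [stuck-at-1] → 1 — matches
  M4 stuck-at-1: M1=0, M2=1, M3=1, M4=1 [stuck-at-1], M5=0 → 0 — eliminated
  M2 stuck-at-0: M1=0, M2=0 [stuck-at-0], M3=0, M4=1, M5=0 → 0 — eliminated
  M1 stuck-at-1: M1=1 [stuck-at-1], M2=0, M3=0, M4=1, M5=0 → 0 — eliminated
Only M5 stuck-at-1 reproduces the observed 1.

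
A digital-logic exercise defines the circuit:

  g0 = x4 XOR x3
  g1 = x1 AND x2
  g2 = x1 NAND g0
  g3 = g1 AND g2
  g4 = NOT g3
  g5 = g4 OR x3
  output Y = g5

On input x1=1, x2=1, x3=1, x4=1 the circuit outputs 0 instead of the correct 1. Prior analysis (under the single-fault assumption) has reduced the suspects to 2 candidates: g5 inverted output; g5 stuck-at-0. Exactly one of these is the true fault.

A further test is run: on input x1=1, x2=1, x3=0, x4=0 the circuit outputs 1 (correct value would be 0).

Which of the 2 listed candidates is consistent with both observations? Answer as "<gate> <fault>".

Evaluate each candidate on input x1=1, x2=1, x3=0, x4=0:
  g5 inverted output: g0=0, g1=1, g2=1, g3=1, g4=0, g5=1 [inverted output] → 1 — matches
  g5 stuck-at-0: g0=0, g1=1, g2=1, g3=1, g4=0, g5=0 [stuck-at-0] → 0 — eliminated
Only g5 inverted output reproduces the observed 1.

g5 inverted output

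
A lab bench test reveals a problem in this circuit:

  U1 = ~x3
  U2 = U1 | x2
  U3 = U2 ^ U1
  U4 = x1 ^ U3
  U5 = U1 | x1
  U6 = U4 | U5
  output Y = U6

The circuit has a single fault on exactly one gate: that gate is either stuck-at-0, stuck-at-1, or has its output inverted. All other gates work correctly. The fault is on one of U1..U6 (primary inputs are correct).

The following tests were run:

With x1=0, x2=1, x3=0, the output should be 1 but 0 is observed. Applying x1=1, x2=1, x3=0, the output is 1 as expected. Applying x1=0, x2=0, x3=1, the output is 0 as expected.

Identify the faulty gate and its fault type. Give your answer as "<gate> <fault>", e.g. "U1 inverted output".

U5 stuck-at-0

Fault-free values for test 1 (x1=0, x2=1, x3=0): U1=1, U2=1, U3=0, U4=0, U5=1, U6=1, giving Y=1. Observed 0.
Test 1: faults giving observed 0 are {U5 stuck-at-0, U5 inverted output, U6 stuck-at-0, U6 inverted output}.
Test 2 (x1=1, x2=1, x3=0): fault-free U1=1, U2=1, U3=0, U4=1, U5=1, U6=1 → 1; observed 1. Eliminates U6 stuck-at-0, U6 inverted output.
Test 3 (x1=0, x2=0, x3=1): fault-free U1=0, U2=0, U3=0, U4=0, U5=0, U6=0 → 0; observed 0. Eliminates U5 inverted output.
Only U5 stuck-at-0 is consistent with every test.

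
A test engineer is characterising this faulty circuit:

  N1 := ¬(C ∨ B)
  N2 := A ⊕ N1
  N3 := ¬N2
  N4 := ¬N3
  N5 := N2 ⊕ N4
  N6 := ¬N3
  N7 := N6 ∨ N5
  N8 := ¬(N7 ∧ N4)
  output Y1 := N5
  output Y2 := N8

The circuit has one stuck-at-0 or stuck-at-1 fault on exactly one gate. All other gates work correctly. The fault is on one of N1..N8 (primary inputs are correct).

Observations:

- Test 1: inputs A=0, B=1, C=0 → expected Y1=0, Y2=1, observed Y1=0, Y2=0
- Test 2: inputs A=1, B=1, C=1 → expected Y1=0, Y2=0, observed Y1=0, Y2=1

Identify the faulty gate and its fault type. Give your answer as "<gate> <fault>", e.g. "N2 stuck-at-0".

Fault-free values for test 1 (A=0, B=1, C=0): N1=0, N2=0, N3=1, N4=0, N5=0, N6=0, N7=0, N8=1, giving Y1=0, Y2=1. Observed Y1=0, Y2=0.
Test 1: faults giving observed Y1=0, Y2=0 are {N1 stuck-at-1, N2 stuck-at-1, N8 stuck-at-0}.
Test 2 (A=1, B=1, C=1): fault-free N1=0, N2=1, N3=0, N4=1, N5=0, N6=1, N7=1, N8=0 → Y1=0, Y2=0; observed Y1=0, Y2=1. Eliminates N2 stuck-at-1, N8 stuck-at-0.
Only N1 stuck-at-1 is consistent with every test.

N1 stuck-at-1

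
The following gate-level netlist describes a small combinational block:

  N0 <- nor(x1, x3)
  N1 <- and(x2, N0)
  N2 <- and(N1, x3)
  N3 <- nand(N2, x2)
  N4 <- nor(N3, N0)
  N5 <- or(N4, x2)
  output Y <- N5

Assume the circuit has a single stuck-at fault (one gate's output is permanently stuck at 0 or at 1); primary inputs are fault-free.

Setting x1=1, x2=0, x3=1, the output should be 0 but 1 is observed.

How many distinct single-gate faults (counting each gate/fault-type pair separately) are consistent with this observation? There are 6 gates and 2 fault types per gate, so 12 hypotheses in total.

Fault-free: N0=0, N1=0, N2=0, N3=1, N4=0, N5=0 → 0. Observed 1.
  N0 stuck-at-0: output 0 ✗
  N0 stuck-at-1: output 0 ✗
  N1 stuck-at-0: output 0 ✗
  N1 stuck-at-1: output 0 ✗
  N2 stuck-at-0: output 0 ✗
  N2 stuck-at-1: output 0 ✗
  N3 stuck-at-0: output 1 ✓
  N3 stuck-at-1: output 0 ✗
  N4 stuck-at-0: output 0 ✗
  N4 stuck-at-1: output 1 ✓
  N5 stuck-at-0: output 0 ✗
  N5 stuck-at-1: output 1 ✓
Consistent faults: {N3 stuck-at-0, N4 stuck-at-1, N5 stuck-at-1} — 3 in all.

3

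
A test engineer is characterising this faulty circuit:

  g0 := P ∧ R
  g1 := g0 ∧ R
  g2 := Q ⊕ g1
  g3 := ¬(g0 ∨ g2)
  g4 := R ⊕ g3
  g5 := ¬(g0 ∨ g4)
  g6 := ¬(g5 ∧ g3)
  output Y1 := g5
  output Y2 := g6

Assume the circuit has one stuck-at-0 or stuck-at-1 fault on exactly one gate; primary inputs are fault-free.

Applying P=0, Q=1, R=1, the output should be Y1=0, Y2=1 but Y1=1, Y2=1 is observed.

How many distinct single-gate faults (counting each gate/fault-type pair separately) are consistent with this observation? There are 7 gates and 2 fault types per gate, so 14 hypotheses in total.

Fault-free: g0=0, g1=0, g2=1, g3=0, g4=1, g5=0, g6=1 → Y1=0, Y2=1. Observed Y1=1, Y2=1.
  g0 stuck-at-0: output Y1=0, Y2=1 ✗
  g0 stuck-at-1: output Y1=0, Y2=1 ✗
  g1 stuck-at-0: output Y1=0, Y2=1 ✗
  g1 stuck-at-1: output Y1=1, Y2=0 ✗
  g2 stuck-at-0: output Y1=1, Y2=0 ✗
  g2 stuck-at-1: output Y1=0, Y2=1 ✗
  g3 stuck-at-0: output Y1=0, Y2=1 ✗
  g3 stuck-at-1: output Y1=1, Y2=0 ✗
  g4 stuck-at-0: output Y1=1, Y2=1 ✓
  g4 stuck-at-1: output Y1=0, Y2=1 ✗
  g5 stuck-at-0: output Y1=0, Y2=1 ✗
  g5 stuck-at-1: output Y1=1, Y2=1 ✓
  g6 stuck-at-0: output Y1=0, Y2=0 ✗
  g6 stuck-at-1: output Y1=0, Y2=1 ✗
Consistent faults: {g4 stuck-at-0, g5 stuck-at-1} — 2 in all.

2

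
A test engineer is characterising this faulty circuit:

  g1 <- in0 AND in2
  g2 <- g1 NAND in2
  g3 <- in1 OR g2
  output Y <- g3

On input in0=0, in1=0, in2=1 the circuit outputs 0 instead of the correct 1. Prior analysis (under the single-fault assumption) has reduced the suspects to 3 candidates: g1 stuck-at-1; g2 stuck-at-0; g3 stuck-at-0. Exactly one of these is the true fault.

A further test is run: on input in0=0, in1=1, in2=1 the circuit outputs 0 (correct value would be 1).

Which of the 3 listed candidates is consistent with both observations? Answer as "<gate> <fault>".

Evaluate each candidate on input in0=0, in1=1, in2=1:
  g1 stuck-at-1: g1=1 [stuck-at-1], g2=0, g3=1 → 1 — eliminated
  g2 stuck-at-0: g1=0, g2=0 [stuck-at-0], g3=1 → 1 — eliminated
  g3 stuck-at-0: g1=0, g2=1, g3=0 [stuck-at-0] → 0 — matches
Only g3 stuck-at-0 reproduces the observed 0.

g3 stuck-at-0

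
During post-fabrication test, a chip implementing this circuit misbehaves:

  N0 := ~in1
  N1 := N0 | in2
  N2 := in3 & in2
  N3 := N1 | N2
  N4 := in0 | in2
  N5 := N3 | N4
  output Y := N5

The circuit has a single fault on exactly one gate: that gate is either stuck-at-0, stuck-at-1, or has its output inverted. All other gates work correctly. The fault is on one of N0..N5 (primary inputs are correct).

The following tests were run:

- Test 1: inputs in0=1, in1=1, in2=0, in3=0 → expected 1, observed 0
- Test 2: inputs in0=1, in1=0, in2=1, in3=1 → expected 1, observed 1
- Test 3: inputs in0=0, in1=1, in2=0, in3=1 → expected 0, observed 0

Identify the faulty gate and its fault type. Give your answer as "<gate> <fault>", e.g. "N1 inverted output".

Fault-free values for test 1 (in0=1, in1=1, in2=0, in3=0): N0=0, N1=0, N2=0, N3=0, N4=1, N5=1, giving Y=1. Observed 0.
Test 1: faults giving observed 0 are {N4 stuck-at-0, N4 inverted output, N5 stuck-at-0, N5 inverted output}.
Test 2 (in0=1, in1=0, in2=1, in3=1): fault-free N0=1, N1=1, N2=1, N3=1, N4=1, N5=1 → 1; observed 1. Eliminates N5 stuck-at-0, N5 inverted output.
Test 3 (in0=0, in1=1, in2=0, in3=1): fault-free N0=0, N1=0, N2=0, N3=0, N4=0, N5=0 → 0; observed 0. Eliminates N4 inverted output.
Only N4 stuck-at-0 is consistent with every test.

N4 stuck-at-0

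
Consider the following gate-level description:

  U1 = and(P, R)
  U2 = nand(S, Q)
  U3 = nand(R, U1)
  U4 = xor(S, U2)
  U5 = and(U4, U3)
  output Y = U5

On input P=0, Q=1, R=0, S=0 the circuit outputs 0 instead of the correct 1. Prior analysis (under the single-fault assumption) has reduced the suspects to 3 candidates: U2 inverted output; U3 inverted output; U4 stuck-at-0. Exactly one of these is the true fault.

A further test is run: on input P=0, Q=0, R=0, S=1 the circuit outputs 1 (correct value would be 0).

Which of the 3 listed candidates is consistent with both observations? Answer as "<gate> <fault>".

U2 inverted output

Evaluate each candidate on input P=0, Q=0, R=0, S=1:
  U2 inverted output: U1=0, U2=0 [inverted output], U3=1, U4=1, U5=1 → 1 — matches
  U3 inverted output: U1=0, U2=1, U3=0 [inverted output], U4=0, U5=0 → 0 — eliminated
  U4 stuck-at-0: U1=0, U2=1, U3=1, U4=0 [stuck-at-0], U5=0 → 0 — eliminated
Only U2 inverted output reproduces the observed 1.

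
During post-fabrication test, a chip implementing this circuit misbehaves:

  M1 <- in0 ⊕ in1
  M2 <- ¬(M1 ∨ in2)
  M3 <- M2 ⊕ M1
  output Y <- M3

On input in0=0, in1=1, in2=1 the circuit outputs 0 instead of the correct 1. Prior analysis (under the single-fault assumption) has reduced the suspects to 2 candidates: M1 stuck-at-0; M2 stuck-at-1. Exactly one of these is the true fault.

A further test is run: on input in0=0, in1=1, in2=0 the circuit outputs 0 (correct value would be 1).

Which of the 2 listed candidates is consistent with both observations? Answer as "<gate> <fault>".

Evaluate each candidate on input in0=0, in1=1, in2=0:
  M1 stuck-at-0: M1=0 [stuck-at-0], M2=1, M3=1 → 1 — eliminated
  M2 stuck-at-1: M1=1, M2=1 [stuck-at-1], M3=0 → 0 — matches
Only M2 stuck-at-1 reproduces the observed 0.

M2 stuck-at-1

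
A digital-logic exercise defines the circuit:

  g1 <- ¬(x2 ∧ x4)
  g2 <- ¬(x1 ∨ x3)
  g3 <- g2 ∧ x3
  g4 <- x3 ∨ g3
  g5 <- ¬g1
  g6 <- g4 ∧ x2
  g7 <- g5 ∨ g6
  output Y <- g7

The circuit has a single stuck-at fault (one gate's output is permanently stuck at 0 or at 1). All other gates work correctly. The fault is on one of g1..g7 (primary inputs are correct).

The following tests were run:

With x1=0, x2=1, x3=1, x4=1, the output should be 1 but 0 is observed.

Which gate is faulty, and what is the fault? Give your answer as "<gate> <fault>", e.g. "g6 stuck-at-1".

Fault-free values for test 1 (x1=0, x2=1, x3=1, x4=1): g1=0, g2=0, g3=0, g4=1, g5=1, g6=1, g7=1, giving Y=1. Observed 0.
Test 1: faults giving observed 0 are {g7 stuck-at-0}.
Only g7 stuck-at-0 is consistent with every test.

g7 stuck-at-0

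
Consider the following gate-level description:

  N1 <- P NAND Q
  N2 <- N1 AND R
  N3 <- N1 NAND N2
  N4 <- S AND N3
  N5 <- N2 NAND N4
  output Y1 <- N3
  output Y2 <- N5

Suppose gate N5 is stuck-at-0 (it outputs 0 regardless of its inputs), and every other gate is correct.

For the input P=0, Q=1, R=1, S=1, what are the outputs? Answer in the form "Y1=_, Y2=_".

Y1=0, Y2=0

Propagate with N5 forced: N1=1, N2=1, N3=0, N4=0, N5=0 [stuck-at-0].
So the outputs are Y1=0, Y2=0. (Without the fault they would be Y1=0, Y2=1.)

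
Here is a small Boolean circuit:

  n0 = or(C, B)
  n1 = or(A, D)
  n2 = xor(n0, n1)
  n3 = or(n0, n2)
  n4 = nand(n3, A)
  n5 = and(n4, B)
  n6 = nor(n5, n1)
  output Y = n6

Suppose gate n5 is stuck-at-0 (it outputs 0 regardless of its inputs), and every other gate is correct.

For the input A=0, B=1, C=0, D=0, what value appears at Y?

1

Propagate with n5 forced: n0=1, n1=0, n2=1, n3=1, n4=1, n5=0 [stuck-at-0], n6=1.
So Y = 1. (Without the fault it would be 0.)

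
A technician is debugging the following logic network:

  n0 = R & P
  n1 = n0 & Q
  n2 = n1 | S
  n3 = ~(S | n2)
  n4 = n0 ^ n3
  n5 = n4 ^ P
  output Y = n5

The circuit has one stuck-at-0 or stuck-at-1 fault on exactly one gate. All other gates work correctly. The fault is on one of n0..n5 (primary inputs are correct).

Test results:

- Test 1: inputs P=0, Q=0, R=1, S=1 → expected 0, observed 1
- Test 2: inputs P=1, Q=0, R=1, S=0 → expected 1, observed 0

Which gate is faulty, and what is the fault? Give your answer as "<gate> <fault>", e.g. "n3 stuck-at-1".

Fault-free values for test 1 (P=0, Q=0, R=1, S=1): n0=0, n1=0, n2=1, n3=0, n4=0, n5=0, giving Y=0. Observed 1.
Test 1: faults giving observed 1 are {n0 stuck-at-1, n3 stuck-at-1, n4 stuck-at-1, n5 stuck-at-1}.
Test 2 (P=1, Q=0, R=1, S=0): fault-free n0=1, n1=0, n2=0, n3=1, n4=0, n5=1 → 1; observed 0. Eliminates n0 stuck-at-1, n3 stuck-at-1, n5 stuck-at-1.
Only n4 stuck-at-1 is consistent with every test.

n4 stuck-at-1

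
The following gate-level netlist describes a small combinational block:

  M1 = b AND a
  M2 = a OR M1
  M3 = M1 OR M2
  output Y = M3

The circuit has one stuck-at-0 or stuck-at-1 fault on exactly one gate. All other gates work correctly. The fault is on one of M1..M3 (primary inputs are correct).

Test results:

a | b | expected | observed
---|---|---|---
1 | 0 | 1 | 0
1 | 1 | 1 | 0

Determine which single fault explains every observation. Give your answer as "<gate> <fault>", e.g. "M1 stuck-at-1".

Fault-free values for test 1 (a=1, b=0): M1=0, M2=1, M3=1, giving Y=1. Observed 0.
Test 1: faults giving observed 0 are {M2 stuck-at-0, M3 stuck-at-0}.
Test 2 (a=1, b=1): fault-free M1=1, M2=1, M3=1 → 1; observed 0. Eliminates M2 stuck-at-0.
Only M3 stuck-at-0 is consistent with every test.

M3 stuck-at-0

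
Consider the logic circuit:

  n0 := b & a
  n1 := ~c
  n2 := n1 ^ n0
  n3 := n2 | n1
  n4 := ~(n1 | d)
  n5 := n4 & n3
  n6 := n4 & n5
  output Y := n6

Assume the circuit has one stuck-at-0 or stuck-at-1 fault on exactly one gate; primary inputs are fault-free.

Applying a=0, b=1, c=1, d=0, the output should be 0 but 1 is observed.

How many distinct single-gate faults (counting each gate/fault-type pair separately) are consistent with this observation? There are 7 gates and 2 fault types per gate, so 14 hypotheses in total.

Fault-free: n0=0, n1=0, n2=0, n3=0, n4=1, n5=0, n6=0 → 0. Observed 1.
  n0 stuck-at-0: output 0 ✗
  n0 stuck-at-1: output 1 ✓
  n1 stuck-at-0: output 0 ✗
  n1 stuck-at-1: output 0 ✗
  n2 stuck-at-0: output 0 ✗
  n2 stuck-at-1: output 1 ✓
  n3 stuck-at-0: output 0 ✗
  n3 stuck-at-1: output 1 ✓
  n4 stuck-at-0: output 0 ✗
  n4 stuck-at-1: output 0 ✗
  n5 stuck-at-0: output 0 ✗
  n5 stuck-at-1: output 1 ✓
  n6 stuck-at-0: output 0 ✗
  n6 stuck-at-1: output 1 ✓
Consistent faults: {n0 stuck-at-1, n2 stuck-at-1, n3 stuck-at-1, n5 stuck-at-1, n6 stuck-at-1} — 5 in all.

5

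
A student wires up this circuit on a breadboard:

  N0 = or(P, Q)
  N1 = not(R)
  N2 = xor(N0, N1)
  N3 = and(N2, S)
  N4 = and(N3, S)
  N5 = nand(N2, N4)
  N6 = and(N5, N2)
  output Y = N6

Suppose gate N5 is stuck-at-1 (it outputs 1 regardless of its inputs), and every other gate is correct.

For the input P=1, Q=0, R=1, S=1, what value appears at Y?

Propagate with N5 forced: N0=1, N1=0, N2=1, N3=1, N4=1, N5=1 [stuck-at-1], N6=1.
So Y = 1. (Without the fault it would be 0.)

1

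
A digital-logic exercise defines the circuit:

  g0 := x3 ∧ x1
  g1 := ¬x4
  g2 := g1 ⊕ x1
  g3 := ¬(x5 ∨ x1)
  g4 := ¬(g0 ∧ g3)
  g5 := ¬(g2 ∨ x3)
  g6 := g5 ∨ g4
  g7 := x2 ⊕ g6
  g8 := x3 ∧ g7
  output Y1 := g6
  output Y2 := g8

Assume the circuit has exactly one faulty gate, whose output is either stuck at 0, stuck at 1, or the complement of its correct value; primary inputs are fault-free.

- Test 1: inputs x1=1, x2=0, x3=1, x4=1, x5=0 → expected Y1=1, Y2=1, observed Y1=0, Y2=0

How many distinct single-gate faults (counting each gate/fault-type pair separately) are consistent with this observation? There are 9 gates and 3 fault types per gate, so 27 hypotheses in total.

Fault-free: g0=1, g1=0, g2=1, g3=0, g4=1, g5=0, g6=1, g7=1, g8=1 → Y1=1, Y2=1. Observed Y1=0, Y2=0.
  g0: none of the 3 fault types match ✗
  g1: none of the 3 fault types match ✗
  g2: none of the 3 fault types match ✗
  g3: stuck-at-1, inverted output ✓; others ✗
  g4: stuck-at-0, inverted output ✓; others ✗
  g5: none of the 3 fault types match ✗
  g6: stuck-at-0, inverted output ✓; others ✗
  g7: none of the 3 fault types match ✗
  g8: none of the 3 fault types match ✗
Consistent faults: {g3 stuck-at-1, g3 inverted output, g4 stuck-at-0, g4 inverted output, g6 stuck-at-0, g6 inverted output} — 6 in all.

6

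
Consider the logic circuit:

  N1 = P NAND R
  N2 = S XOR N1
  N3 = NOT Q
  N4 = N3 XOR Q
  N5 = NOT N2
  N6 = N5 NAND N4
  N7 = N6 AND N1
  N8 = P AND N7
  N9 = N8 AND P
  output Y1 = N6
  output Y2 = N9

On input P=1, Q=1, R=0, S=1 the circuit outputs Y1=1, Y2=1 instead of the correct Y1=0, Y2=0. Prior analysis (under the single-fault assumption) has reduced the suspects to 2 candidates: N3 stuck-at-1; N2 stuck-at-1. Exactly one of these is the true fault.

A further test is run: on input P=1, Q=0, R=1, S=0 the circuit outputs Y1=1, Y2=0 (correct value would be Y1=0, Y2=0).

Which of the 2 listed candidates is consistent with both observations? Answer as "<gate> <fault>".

Evaluate each candidate on input P=1, Q=0, R=1, S=0:
  N3 stuck-at-1: N1=0, N2=0, N3=1 [stuck-at-1], N4=1, N5=1, N6=0, N7=0, N8=0, N9=0 → Y1=0, Y2=0 — eliminated
  N2 stuck-at-1: N1=0, N2=1 [stuck-at-1], N3=1, N4=1, N5=0, N6=1, N7=0, N8=0, N9=0 → Y1=1, Y2=0 — matches
Only N2 stuck-at-1 reproduces the observed Y1=1, Y2=0.

N2 stuck-at-1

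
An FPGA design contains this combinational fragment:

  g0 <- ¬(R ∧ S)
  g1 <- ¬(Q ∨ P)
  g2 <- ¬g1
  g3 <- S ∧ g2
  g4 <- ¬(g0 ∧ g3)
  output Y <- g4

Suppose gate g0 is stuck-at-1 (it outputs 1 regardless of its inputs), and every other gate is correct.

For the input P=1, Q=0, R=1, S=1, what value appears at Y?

Propagate with g0 forced: g0=1 [stuck-at-1], g1=0, g2=1, g3=1, g4=0.
So Y = 0. (Without the fault it would be 1.)

0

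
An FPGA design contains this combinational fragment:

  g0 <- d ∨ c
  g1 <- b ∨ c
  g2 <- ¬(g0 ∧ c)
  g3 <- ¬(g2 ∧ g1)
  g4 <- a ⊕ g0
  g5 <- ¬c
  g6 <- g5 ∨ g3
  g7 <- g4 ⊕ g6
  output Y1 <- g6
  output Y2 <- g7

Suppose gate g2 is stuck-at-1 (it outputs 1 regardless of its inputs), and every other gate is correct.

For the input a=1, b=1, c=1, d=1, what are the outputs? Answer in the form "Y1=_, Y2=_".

Y1=0, Y2=0

Propagate with g2 forced: g0=1, g1=1, g2=1 [stuck-at-1], g3=0, g4=0, g5=0, g6=0, g7=0.
So the outputs are Y1=0, Y2=0. (Without the fault they would be Y1=1, Y2=1.)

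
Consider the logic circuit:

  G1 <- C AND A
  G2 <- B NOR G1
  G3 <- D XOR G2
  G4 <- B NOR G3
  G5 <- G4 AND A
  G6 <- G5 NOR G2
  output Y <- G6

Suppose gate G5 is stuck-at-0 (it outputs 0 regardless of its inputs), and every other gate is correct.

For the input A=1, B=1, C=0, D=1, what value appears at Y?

1

Propagate with G5 forced: G1=0, G2=0, G3=1, G4=0, G5=0 [stuck-at-0], G6=1.
So Y = 1. (Same as the fault-free value — the fault is masked on this input.)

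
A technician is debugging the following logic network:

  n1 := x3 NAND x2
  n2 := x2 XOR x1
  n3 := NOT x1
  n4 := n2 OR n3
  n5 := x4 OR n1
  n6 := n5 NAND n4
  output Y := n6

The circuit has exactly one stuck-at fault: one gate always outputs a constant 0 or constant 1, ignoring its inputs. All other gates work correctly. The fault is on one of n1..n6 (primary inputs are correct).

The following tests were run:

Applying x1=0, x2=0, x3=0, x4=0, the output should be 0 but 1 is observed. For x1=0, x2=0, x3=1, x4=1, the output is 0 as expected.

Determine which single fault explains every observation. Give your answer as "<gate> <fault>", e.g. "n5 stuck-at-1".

n1 stuck-at-0

Fault-free values for test 1 (x1=0, x2=0, x3=0, x4=0): n1=1, n2=0, n3=1, n4=1, n5=1, n6=0, giving Y=0. Observed 1.
Test 1: faults giving observed 1 are {n1 stuck-at-0, n3 stuck-at-0, n4 stuck-at-0, n5 stuck-at-0, n6 stuck-at-1}.
Test 2 (x1=0, x2=0, x3=1, x4=1): fault-free n1=1, n2=0, n3=1, n4=1, n5=1, n6=0 → 0; observed 0. Eliminates n3 stuck-at-0, n4 stuck-at-0, n5 stuck-at-0, n6 stuck-at-1.
Only n1 stuck-at-0 is consistent with every test.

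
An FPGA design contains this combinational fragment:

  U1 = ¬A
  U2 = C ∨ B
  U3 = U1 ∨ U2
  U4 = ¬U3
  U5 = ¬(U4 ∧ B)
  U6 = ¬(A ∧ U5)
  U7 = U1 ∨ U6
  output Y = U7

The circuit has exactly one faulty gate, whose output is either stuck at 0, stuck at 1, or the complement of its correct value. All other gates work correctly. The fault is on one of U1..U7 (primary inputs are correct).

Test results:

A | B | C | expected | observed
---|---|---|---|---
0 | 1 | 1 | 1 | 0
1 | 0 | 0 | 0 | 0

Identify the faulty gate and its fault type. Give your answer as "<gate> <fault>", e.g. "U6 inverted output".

Fault-free values for test 1 (A=0, B=1, C=1): U1=1, U2=1, U3=1, U4=0, U5=1, U6=1, U7=1, giving Y=1. Observed 0.
Test 1: faults giving observed 0 are {U7 stuck-at-0, U7 inverted output}.
Test 2 (A=1, B=0, C=0): fault-free U1=0, U2=0, U3=0, U4=1, U5=1, U6=0, U7=0 → 0; observed 0. Eliminates U7 inverted output.
Only U7 stuck-at-0 is consistent with every test.

U7 stuck-at-0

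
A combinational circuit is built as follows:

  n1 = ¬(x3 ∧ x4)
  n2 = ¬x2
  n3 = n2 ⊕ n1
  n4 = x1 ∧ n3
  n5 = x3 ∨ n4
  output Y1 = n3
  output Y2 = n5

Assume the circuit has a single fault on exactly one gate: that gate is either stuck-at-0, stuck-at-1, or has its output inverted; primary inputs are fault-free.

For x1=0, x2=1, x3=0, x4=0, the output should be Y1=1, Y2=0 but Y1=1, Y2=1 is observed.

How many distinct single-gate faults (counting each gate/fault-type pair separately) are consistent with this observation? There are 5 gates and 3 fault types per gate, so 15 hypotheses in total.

Fault-free: n1=1, n2=0, n3=1, n4=0, n5=0 → Y1=1, Y2=0. Observed Y1=1, Y2=1.
  n1: none of the 3 fault types match ✗
  n2: none of the 3 fault types match ✗
  n3: none of the 3 fault types match ✗
  n4: stuck-at-1, inverted output ✓; others ✗
  n5: stuck-at-1, inverted output ✓; others ✗
Consistent faults: {n4 stuck-at-1, n4 inverted output, n5 stuck-at-1, n5 inverted output} — 4 in all.

4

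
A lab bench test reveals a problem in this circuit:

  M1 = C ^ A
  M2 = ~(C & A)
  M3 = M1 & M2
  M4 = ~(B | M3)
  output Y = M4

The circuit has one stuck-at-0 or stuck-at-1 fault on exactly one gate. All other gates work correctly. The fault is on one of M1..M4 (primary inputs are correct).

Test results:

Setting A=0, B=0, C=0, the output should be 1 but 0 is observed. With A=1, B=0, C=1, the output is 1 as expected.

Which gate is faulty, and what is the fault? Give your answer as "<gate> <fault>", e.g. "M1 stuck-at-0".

M1 stuck-at-1

Fault-free values for test 1 (A=0, B=0, C=0): M1=0, M2=1, M3=0, M4=1, giving Y=1. Observed 0.
Test 1: faults giving observed 0 are {M1 stuck-at-1, M3 stuck-at-1, M4 stuck-at-0}.
Test 2 (A=1, B=0, C=1): fault-free M1=0, M2=0, M3=0, M4=1 → 1; observed 1. Eliminates M3 stuck-at-1, M4 stuck-at-0.
Only M1 stuck-at-1 is consistent with every test.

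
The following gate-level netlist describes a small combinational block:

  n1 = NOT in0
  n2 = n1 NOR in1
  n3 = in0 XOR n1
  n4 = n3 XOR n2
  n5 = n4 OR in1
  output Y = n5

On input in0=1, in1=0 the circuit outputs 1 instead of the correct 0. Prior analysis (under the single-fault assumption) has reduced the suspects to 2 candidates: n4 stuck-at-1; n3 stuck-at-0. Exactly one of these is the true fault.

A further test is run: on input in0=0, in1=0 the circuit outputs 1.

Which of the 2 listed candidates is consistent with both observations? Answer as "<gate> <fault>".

Evaluate each candidate on input in0=0, in1=0:
  n4 stuck-at-1: n1=1, n2=0, n3=1, n4=1 [stuck-at-1], n5=1 → 1 — matches
  n3 stuck-at-0: n1=1, n2=0, n3=0 [stuck-at-0], n4=0, n5=0 → 0 — eliminated
Only n4 stuck-at-1 reproduces the observed 1.

n4 stuck-at-1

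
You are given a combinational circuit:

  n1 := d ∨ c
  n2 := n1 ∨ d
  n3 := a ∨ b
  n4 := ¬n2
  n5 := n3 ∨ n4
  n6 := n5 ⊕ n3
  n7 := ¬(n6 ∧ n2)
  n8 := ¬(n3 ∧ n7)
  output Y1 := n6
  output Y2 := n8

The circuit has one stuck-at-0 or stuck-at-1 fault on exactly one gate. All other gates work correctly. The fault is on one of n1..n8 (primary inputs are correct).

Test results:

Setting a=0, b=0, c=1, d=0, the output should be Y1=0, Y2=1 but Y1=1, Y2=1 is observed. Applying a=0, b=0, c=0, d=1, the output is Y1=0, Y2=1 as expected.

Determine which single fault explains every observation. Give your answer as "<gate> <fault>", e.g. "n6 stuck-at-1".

Fault-free values for test 1 (a=0, b=0, c=1, d=0): n1=1, n2=1, n3=0, n4=0, n5=0, n6=0, n7=1, n8=1, giving Y1=0, Y2=1. Observed Y1=1, Y2=1.
Test 1: faults giving observed Y1=1, Y2=1 are {n1 stuck-at-0, n2 stuck-at-0, n4 stuck-at-1, n5 stuck-at-1, n6 stuck-at-1}.
Test 2 (a=0, b=0, c=0, d=1): fault-free n1=1, n2=1, n3=0, n4=0, n5=0, n6=0, n7=1, n8=1 → Y1=0, Y2=1; observed Y1=0, Y2=1. Eliminates n2 stuck-at-0, n4 stuck-at-1, n5 stuck-at-1, n6 stuck-at-1.
Only n1 stuck-at-0 is consistent with every test.

n1 stuck-at-0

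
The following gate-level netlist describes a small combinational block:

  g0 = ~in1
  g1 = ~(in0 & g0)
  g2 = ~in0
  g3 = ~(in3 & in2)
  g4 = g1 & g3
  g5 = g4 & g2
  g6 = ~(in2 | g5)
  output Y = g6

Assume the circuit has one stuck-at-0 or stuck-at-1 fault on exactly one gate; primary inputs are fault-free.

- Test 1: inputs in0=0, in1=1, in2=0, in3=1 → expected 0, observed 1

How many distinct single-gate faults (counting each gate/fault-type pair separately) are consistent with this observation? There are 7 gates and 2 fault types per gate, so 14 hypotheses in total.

6

Fault-free: g0=0, g1=1, g2=1, g3=1, g4=1, g5=1, g6=0 → 0. Observed 1.
  g0 stuck-at-0: output 0 ✗
  g0 stuck-at-1: output 0 ✗
  g1 stuck-at-0: output 1 ✓
  g1 stuck-at-1: output 0 ✗
  g2 stuck-at-0: output 1 ✓
  g2 stuck-at-1: output 0 ✗
  g3 stuck-at-0: output 1 ✓
  g3 stuck-at-1: output 0 ✗
  g4 stuck-at-0: output 1 ✓
  g4 stuck-at-1: output 0 ✗
  g5 stuck-at-0: output 1 ✓
  g5 stuck-at-1: output 0 ✗
  g6 stuck-at-0: output 0 ✗
  g6 stuck-at-1: output 1 ✓
Consistent faults: {g1 stuck-at-0, g2 stuck-at-0, g3 stuck-at-0, g4 stuck-at-0, g5 stuck-at-0, g6 stuck-at-1} — 6 in all.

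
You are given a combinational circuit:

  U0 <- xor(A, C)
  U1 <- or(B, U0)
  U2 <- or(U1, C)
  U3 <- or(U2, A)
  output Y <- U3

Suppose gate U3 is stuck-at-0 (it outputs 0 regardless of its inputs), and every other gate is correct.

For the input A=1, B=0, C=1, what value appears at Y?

Propagate with U3 forced: U0=0, U1=0, U2=1, U3=0 [stuck-at-0].
So Y = 0. (Without the fault it would be 1.)

0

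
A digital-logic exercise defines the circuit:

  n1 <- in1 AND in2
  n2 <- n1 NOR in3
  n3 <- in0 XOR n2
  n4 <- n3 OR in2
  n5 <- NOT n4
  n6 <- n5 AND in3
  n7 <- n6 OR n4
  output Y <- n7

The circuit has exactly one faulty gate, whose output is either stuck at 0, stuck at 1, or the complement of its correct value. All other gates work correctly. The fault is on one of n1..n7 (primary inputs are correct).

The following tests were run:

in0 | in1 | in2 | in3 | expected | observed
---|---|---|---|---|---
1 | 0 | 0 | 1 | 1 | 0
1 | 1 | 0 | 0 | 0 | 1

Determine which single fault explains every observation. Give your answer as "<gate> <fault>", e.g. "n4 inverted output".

Fault-free values for test 1 (in0=1, in1=0, in2=0, in3=1): n1=0, n2=0, n3=1, n4=1, n5=0, n6=0, n7=1, giving Y=1. Observed 0.
Test 1: faults giving observed 0 are {n7 stuck-at-0, n7 inverted output}.
Test 2 (in0=1, in1=1, in2=0, in3=0): fault-free n1=0, n2=1, n3=0, n4=0, n5=1, n6=0, n7=0 → 0; observed 1. Eliminates n7 stuck-at-0.
Only n7 inverted output is consistent with every test.

n7 inverted output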